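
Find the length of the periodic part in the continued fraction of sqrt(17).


Run the CF algorithm for sqrt(17).
a_0 = floor(sqrt(17)) = 4; set m_0=0, q_0=1.
Recurrence: m' = q*a - m,  q' = (d - m'^2)/q,  a' = floor((a_0 + m')/q').
  step 1: m=4, q=1, a=8
a_1 = 2*a_0 = 8, so the period closes here.
sqrt(17) = [4; 8]
Period length = 1

1


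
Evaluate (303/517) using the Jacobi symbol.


Compute (303/517) via quadratic reciprocity:
  reciprocity: (303/517) -> +(517/303)
  reduce: (214/303)
  pull out 2: (2/303) = +1  (since 303 mod 8 = 7)
  reciprocity: (107/303) -> -(303/107)
  reduce: (89/107)
  reciprocity: (89/107) -> +(107/89)
  reduce: (18/89)
  pull out 2: (2/89) = +1  (since 89 mod 8 = 1)
  reciprocity: (9/89) -> +(89/9)
  reduce: (8/9)
  pull out 2: (2/9) = +1  (since 9 mod 8 = 1)
  pull out 2: (2/9) = +1  (since 9 mod 8 = 1)
  pull out 2: (2/9) = +1  (since 9 mod 8 = 1)
  (1/9) = 1
Product of signs = -1

-1


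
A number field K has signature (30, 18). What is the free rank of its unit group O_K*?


By Dirichlet's unit theorem:
rank = r1 + r2 - 1
= 30 + 18 - 1
= 47

47


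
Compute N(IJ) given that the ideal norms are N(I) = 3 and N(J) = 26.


N(IJ) = N(I) * N(J)
= 3 * 26
= 78

78


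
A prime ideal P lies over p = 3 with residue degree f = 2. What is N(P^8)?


N(P^a) = p^(a*f)
= 3^(8*2)
= 3^16
= 43046721

43046721


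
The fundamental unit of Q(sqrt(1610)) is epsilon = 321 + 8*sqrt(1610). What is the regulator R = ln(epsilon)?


epsilon = 321 + 8*sqrt(1610)
= 641.9984
R = ln(641.9984)
= 6.4646

6.4646


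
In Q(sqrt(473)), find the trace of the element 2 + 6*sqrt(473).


Tr(a + b*sqrt(d)) = (a + b*sqrt(d)) + (a - b*sqrt(d)) = 2a
= 2 * (2)
= 4

4


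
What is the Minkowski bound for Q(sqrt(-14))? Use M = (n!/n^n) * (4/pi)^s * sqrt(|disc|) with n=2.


d = -14, d mod 4 = 2, so disc(K) = 4d = -56; |disc(K)| = 56
Imaginary quadratic field, so n = 2, s = r2 = 1, r1 = 0
M = (n!/n^n) * (4/pi)^s * sqrt(|disc(K)|) = (2!/2^2) * (4/pi)^1 * sqrt(56)
= 0.5 * 1.273240 * 7.483315
= 4.7640

4.7640


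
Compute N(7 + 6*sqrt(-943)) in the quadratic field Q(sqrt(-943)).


N(a + b*sqrt(d)) = a^2 - d*b^2
= (7)^2 - (-943)*(6)^2
= 49 + 33948
= 33997

33997


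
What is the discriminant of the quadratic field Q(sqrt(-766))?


For K = Q(sqrt(d)) with d squarefree: disc(K) = d if d = 1 mod 4, and disc(K) = 4d if d = 2 or 3 mod 4.
Here d = -766, and d mod 4 = 2.
d = 2 mod 4, not 1 (O_K = Z[sqrt(d)]), so disc(K) = 4d = 4 * (-766) = -3064

-3064


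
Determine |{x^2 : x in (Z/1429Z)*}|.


For prime p, the number of non-zero quadratic residues is (p-1)/2.
= (1429-1)/2
= 714

714


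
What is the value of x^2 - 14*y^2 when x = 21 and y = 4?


x^2 - d*y^2
= 21^2 - 14*4^2
= 441 - 224
= 217

217


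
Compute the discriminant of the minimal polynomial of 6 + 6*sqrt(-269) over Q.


The element 6 + 6*sqrt(-269) has minimal polynomial:
x^2 - 12*x + 9720
Discriminant = (-12)^2 - 4*(9720)
= 144 - 38880
= -38736

-38736


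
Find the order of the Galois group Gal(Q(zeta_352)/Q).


|Gal(Q(zeta_352)/Q)| = phi(352)
= 160

160


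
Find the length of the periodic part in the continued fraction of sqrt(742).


Run the CF algorithm for sqrt(742).
a_0 = floor(sqrt(742)) = 27; set m_0=0, q_0=1.
Recurrence: m' = q*a - m,  q' = (d - m'^2)/q,  a' = floor((a_0 + m')/q').
  step 1: m=27, q=13, a=4
  step 2: m=25, q=9, a=5
  step 3: m=20, q=38, a=1
  step 4: m=18, q=11, a=4
  step 5: m=26, q=6, a=8
  step 6: m=22, q=43, a=1
  step 7: m=21, q=7, a=6
  step 8: m=21, q=43, a=1
  step 9: m=22, q=6, a=8
  step 10: m=26, q=11, a=4
  step 11: m=18, q=38, a=1
  step 12: m=20, q=9, a=5
  step 13: m=25, q=13, a=4
  step 14: m=27, q=1, a=54
a_14 = 2*a_0 = 54, so the period closes here.
sqrt(742) = [27; 4, 5, 1, 4, 8, 1, 6, 1, 8, 4, 1, 5, 4, 54]
Period length = 14

14


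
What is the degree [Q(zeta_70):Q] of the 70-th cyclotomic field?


The degree equals Euler's totient phi(70).
70 = 2 * 5 * 7
phi(70) = 24

24


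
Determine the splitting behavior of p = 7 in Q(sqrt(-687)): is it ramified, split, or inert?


K = Q(sqrt(-687)). Since d mod 4 = 1, disc(K) = -687.
Check p | disc: -687 mod 7 = 6.
p does not divide disc. Compute Legendre symbol (d/p):
6^((7-1)/2) mod 7 = -1
(d/p) = -1, so p is inert: (p) stays prime with e=1, f=2, g=1.
Therefore p is inert.

inert


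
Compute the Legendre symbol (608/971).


p = 971 is prime, so compute (608/971) with the reciprocity algorithm (Jacobi-symbol steps: pull out 2s via (2/n), flip via reciprocity, reduce):
  pull out 2: (2/971) = -1  (since 971 mod 8 = 3)
  pull out 2: (2/971) = -1  (since 971 mod 8 = 3)
  pull out 2: (2/971) = -1  (since 971 mod 8 = 3)
  pull out 2: (2/971) = -1  (since 971 mod 8 = 3)
  pull out 2: (2/971) = -1  (since 971 mod 8 = 3)
  reciprocity: (19/971) -> -(971/19)
  reduce: (2/19)
  pull out 2: (2/19) = -1  (since 19 mod 8 = 3)
  (1/19) = 1
Product of signs = -1
(608/971) = -1

-1


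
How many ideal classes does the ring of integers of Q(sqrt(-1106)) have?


K = Q(sqrt(-1106)). d mod 4 = 2, so D = disc(K) = 4d = -4424
h(K) equals the number of primitive reduced positive-definite forms (a, b, c) = a*x^2 + b*x*y + c*y^2 with b^2 - 4ac = D,
where reduced means |b| <= a <= c, with b >= 0 whenever |b| = a or a = c, and primitive means gcd(a, b, c) = 1.
Reduced forces 3a^2 <= |D| = 4424, so 1 <= a <= 38; b must have the parity of D, and c = (b^2 - D)/(4a) must be an integer >= a.
Enumerate a = 1..38, b in [-a, a]:
  a=1: (1, 0, 1106)  [1]
  a=2: (2, 0, 553)  [1]
  a=3: (3, -2, 369), (3, 2, 369)  [2]
  a=4: none
  a=5: (5, -4, 222), (5, 4, 222)  [2]
  a=6: (6, -4, 185), (6, 4, 185)  [2]
  a=7: (7, 0, 158)  [1]
  a=8: none
  a=9: (9, -2, 123), (9, 2, 123)  [2]
  a=10: (10, -4, 111), (10, 4, 111)  [2]
  a=11: (11, -8, 102), (11, 8, 102)  [2]
  a=12: none
  a=13: (13, -10, 87), (13, 10, 87)  [2]
  a=14: (14, 0, 79)  [1]
  a=15: (15, -14, 77), (15, -4, 74), (15, 4, 74), (15, 14, 77)  [4]
  a=16: none
  a=17: (17, -8, 66), (17, 8, 66)  [2]
  a=18: (18, -16, 65), (18, 16, 65)  [2]
  a=19..20: none
  a=21: (21, -14, 55), (21, 14, 55)  [2]
  a=22: (22, -8, 51), (22, 8, 51)  [2]
  a=23..24: none
  a=25: (25, -24, 50), (25, 24, 50)  [2]
  a=26: (26, -16, 45), (26, 16, 45)  [2]
  a=27: (27, -2, 41), (27, 2, 41)  [2]
  a=28: none
  a=29: (29, -10, 39), (29, 10, 39)  [2]
  a=30: (30, -16, 39), (30, -4, 37), (30, 4, 37), (30, 16, 39)  [4]
  a=31: (31, -28, 42), (31, 28, 42)  [2]
  a=32: none
  a=33: (33, -14, 35), (33, -8, 34), (33, 8, 34), (33, 14, 35)  [4]
  a=34..38: none
Total reduced forms: 1 + 1 + 2 + 2 + 2 + 1 + 2 + 2 + 2 + 2 + 1 + 4 + 2 + 2 + 2 + 2 + 2 + 2 + 2 + 2 + 4 + 2 + 4 = 48
h = 48

48


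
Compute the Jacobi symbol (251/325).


Compute (251/325) via quadratic reciprocity:
  reciprocity: (251/325) -> +(325/251)
  reduce: (74/251)
  pull out 2: (2/251) = -1  (since 251 mod 8 = 3)
  reciprocity: (37/251) -> +(251/37)
  reduce: (29/37)
  reciprocity: (29/37) -> +(37/29)
  reduce: (8/29)
  pull out 2: (2/29) = -1  (since 29 mod 8 = 5)
  pull out 2: (2/29) = -1  (since 29 mod 8 = 5)
  pull out 2: (2/29) = -1  (since 29 mod 8 = 5)
  (1/29) = 1
Product of signs = 1

1


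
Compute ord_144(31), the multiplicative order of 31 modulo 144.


We want ord_144(31), the smallest k >= 1 with 31^k = 1 mod 144.
n = 144 = 2^4 * 3^2, phi(144) = 48; the order divides phi(n).
Divisors of 48: 1, 2, 3, 4, 6, 8, 12, 16, 24, 48
Repeated squaring mod 144: 31^1 = 31, 31^2 = 97, 31^4 = 49, 31^8 = 97, 31^16 = 49, 31^32 = 97
Test divisors in increasing order:
  k=1: 31^1 = 31 mod 144
  k=2: 31^2 = 97 mod 144
  k=3: 31^3 = 97 * 31 = 127 mod 144
  k=4: 31^4 = 49 mod 144
  k=6: 31^6 = 49 * 97 = 1 mod 144  <- first divisor giving 1
Order = 6

6


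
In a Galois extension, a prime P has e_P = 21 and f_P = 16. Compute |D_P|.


|D_P| = e * f
= 21 * 16
= 336

336


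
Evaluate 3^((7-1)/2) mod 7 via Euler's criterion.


p = 7 is prime and the exponent is (p-1)/2 = 3, so by Euler's criterion 3^3 = (3/7) = +1 or -1 mod 7.
Compute by square-and-multiply:
  3 = 2 + 1 (binary 11)
  Repeated squaring mod 7: 3^1 = 3, 3^2 = 2
  3^3 = 3^2 * 3^1 = 2 * 3 mod 7
    2 * 3 = 6 = 6 mod 7
  3^3 = 6 mod 7
Result 6 = p - 1 = -1 mod 7: 3 is a quadratic non-residue mod 7. As a residue in [0, p-1] the value is 6.
3^3 mod 7 = 6

6


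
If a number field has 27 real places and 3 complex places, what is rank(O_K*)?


By Dirichlet's unit theorem:
rank = r1 + r2 - 1
= 27 + 3 - 1
= 29

29


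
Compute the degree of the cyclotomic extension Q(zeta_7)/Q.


The degree equals Euler's totient phi(7).
7 = 7
phi(7) = 6

6


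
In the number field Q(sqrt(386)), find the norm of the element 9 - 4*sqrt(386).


N(a + b*sqrt(d)) = a^2 - d*b^2
= (9)^2 - (386)*(-4)^2
= 81 - 6176
= -6095

-6095


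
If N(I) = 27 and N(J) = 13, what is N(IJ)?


N(IJ) = N(I) * N(J)
= 27 * 13
= 351

351


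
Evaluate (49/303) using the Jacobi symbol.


Compute (49/303) via quadratic reciprocity:
  reciprocity: (49/303) -> +(303/49)
  reduce: (9/49)
  reciprocity: (9/49) -> +(49/9)
  reduce: (4/9)
  pull out 2: (2/9) = +1  (since 9 mod 8 = 1)
  pull out 2: (2/9) = +1  (since 9 mod 8 = 1)
  (1/9) = 1
Product of signs = 1

1


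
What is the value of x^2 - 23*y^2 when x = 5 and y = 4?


x^2 - d*y^2
= 5^2 - 23*4^2
= 25 - 368
= -343

-343


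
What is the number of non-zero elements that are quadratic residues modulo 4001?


For prime p, the number of non-zero quadratic residues is (p-1)/2.
= (4001-1)/2
= 2000

2000


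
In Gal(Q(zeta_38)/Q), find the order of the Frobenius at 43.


The Frobenius at p in Gal(Q(zeta_n)/Q) = (Z/nZ)* is the class of p, so its order is ord_38(43), the smallest k >= 1 with 43^k = 1 mod 38.
n = 38 = 2 * 19, phi(38) = 18; the order divides phi(n).
Divisors of 18: 1, 2, 3, 6, 9, 18
Repeated squaring mod 38: 43^1 = 5, 43^2 = 25, 43^4 = 17, 43^8 = 23, 43^16 = 35
Test divisors in increasing order:
  k=1: 43^1 = 5 mod 38
  k=2: 43^2 = 25 mod 38
  k=3: 43^3 = 25 * 5 = 11 mod 38
  k=6: 43^6 = 17 * 25 = 7 mod 38
  k=9: 43^9 = 23 * 5 = 1 mod 38  <- first divisor giving 1
Order = 9

9


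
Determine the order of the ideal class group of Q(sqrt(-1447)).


K = Q(sqrt(-1447)). d mod 4 = 1, so D = disc(K) = d = -1447
h(K) equals the number of primitive reduced positive-definite forms (a, b, c) = a*x^2 + b*x*y + c*y^2 with b^2 - 4ac = D,
where reduced means |b| <= a <= c, with b >= 0 whenever |b| = a or a = c, and primitive means gcd(a, b, c) = 1.
Reduced forces 3a^2 <= |D| = 1447, so 1 <= a <= 21; b must have the parity of D, and c = (b^2 - D)/(4a) must be an integer >= a.
Enumerate a = 1..21, b in [-a, a]:
  a=1: (1, 1, 362)  [1]
  a=2: (2, -1, 181), (2, 1, 181)  [2]
  a=3: none
  a=4: (4, -3, 91), (4, 3, 91)  [2]
  a=5..6: none
  a=7: (7, -3, 52), (7, 3, 52)  [2]
  a=8: (8, -5, 46), (8, 5, 46)  [2]
  a=9..10: none
  a=11: (11, -7, 34), (11, 7, 34)  [2]
  a=12: none
  a=13: (13, -3, 28), (13, 3, 28)  [2]
  a=14: (14, -11, 28), (14, -3, 26), (14, 3, 26), (14, 11, 28)  [4]
  a=15: none
  a=16: (16, -5, 23), (16, 5, 23)  [2]
  a=17: (17, -7, 22), (17, 7, 22)  [2]
  a=18: none
  a=19: (19, -15, 22), (19, 15, 22)  [2]
  a=20..21: none
Total reduced forms: 1 + 2 + 2 + 2 + 2 + 2 + 2 + 4 + 2 + 2 + 2 = 23
h = 23

23


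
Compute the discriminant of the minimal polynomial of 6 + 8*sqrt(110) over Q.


The element 6 + 8*sqrt(110) has minimal polynomial:
x^2 - 12*x - 7004
Discriminant = (-12)^2 - 4*(-7004)
= 144 + 28016
= 28160

28160


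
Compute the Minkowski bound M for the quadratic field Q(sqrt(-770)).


d = -770, d mod 4 = 2, so disc(K) = 4d = -3080; |disc(K)| = 3080
Imaginary quadratic field, so n = 2, s = r2 = 1, r1 = 0
M = (n!/n^n) * (4/pi)^s * sqrt(|disc(K)|) = (2!/2^2) * (4/pi)^1 * sqrt(3080)
= 0.5 * 1.273240 * 55.497748
= 35.3310

35.3310


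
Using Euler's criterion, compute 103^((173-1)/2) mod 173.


p = 173 is prime and the exponent is (p-1)/2 = 86, so by Euler's criterion 103^86 = (103/173) = +1 or -1 mod 173.
Compute by square-and-multiply:
  86 = 64 + 16 + 4 + 2 (binary 1010110)
  Repeated squaring mod 173: 103^1 = 103, 103^2 = 56, 103^4 = 22, 103^8 = 138, 103^16 = 14, 103^32 = 23, 103^64 = 10
  103^86 = 103^64 * 103^16 * 103^4 * 103^2 = 10 * 14 * 22 * 56 mod 173
    10 * 14 = 140 = 140 mod 173
    140 * 22 = 3080 = 139 mod 173
    139 * 56 = 7784 = 172 mod 173
  103^86 = 172 mod 173
Result 172 = p - 1 = -1 mod 173: 103 is a quadratic non-residue mod 173. As a residue in [0, p-1] the value is 172.
103^86 mod 173 = 172

172


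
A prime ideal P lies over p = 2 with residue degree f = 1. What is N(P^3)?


N(P^a) = p^(a*f)
= 2^(3*1)
= 2^3
= 8

8


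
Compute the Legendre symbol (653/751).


p = 751 is prime, so compute (653/751) with the reciprocity algorithm (Jacobi-symbol steps: pull out 2s via (2/n), flip via reciprocity, reduce):
  reciprocity: (653/751) -> +(751/653)
  reduce: (98/653)
  pull out 2: (2/653) = -1  (since 653 mod 8 = 5)
  reciprocity: (49/653) -> +(653/49)
  reduce: (16/49)
  pull out 2: (2/49) = +1  (since 49 mod 8 = 1)
  pull out 2: (2/49) = +1  (since 49 mod 8 = 1)
  pull out 2: (2/49) = +1  (since 49 mod 8 = 1)
  pull out 2: (2/49) = +1  (since 49 mod 8 = 1)
  (1/49) = 1
Product of signs = -1
(653/751) = -1

-1


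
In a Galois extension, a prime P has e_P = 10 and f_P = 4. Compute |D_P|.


|D_P| = e * f
= 10 * 4
= 40

40


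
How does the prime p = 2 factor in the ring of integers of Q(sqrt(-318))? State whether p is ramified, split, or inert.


K = Q(sqrt(-318)). Since d mod 4 = 2, disc(K) = -1272.
Check p | disc: -1272 mod 2 = 0.
p divides disc, so p ramifies: (p) = P^2 with e=2, f=1, g=1.
Therefore p is ramified.

ramified


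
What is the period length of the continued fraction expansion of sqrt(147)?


Run the CF algorithm for sqrt(147).
a_0 = floor(sqrt(147)) = 12; set m_0=0, q_0=1.
Recurrence: m' = q*a - m,  q' = (d - m'^2)/q,  a' = floor((a_0 + m')/q').
  step 1: m=12, q=3, a=8
  step 2: m=12, q=1, a=24
a_2 = 2*a_0 = 24, so the period closes here.
sqrt(147) = [12; 8, 24]
Period length = 2

2


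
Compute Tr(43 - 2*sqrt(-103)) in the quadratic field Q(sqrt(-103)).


Tr(a + b*sqrt(d)) = (a + b*sqrt(d)) + (a - b*sqrt(d)) = 2a
= 2 * (43)
= 86

86


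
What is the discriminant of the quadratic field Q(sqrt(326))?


For K = Q(sqrt(d)) with d squarefree: disc(K) = d if d = 1 mod 4, and disc(K) = 4d if d = 2 or 3 mod 4.
Here d = 326, and d mod 4 = 2.
d = 2 mod 4, not 1 (O_K = Z[sqrt(d)]), so disc(K) = 4d = 4 * (326) = 1304

1304


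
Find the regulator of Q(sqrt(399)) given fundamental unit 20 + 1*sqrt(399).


epsilon = 20 + 1*sqrt(399)
= 39.9750
R = ln(39.9750)
= 3.6883

3.6883


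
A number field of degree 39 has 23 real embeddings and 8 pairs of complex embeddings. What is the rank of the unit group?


By Dirichlet's unit theorem:
rank = r1 + r2 - 1
= 23 + 8 - 1
= 30

30


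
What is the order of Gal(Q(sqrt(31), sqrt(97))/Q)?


The 2 square roots of distinct primes are multiplicatively independent over Q,
so [K:Q] = 2^2 and Gal(K/Q) is isomorphic to (Z/2Z)^2.
|Gal| = 2^2 = 4

4


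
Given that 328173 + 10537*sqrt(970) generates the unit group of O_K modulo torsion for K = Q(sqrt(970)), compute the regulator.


epsilon = 328173 + 10537*sqrt(970)
= 656346.0000
R = ln(656346.0000)
= 13.3944

13.3944


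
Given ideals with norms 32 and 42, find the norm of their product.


N(IJ) = N(I) * N(J)
= 32 * 42
= 1344

1344


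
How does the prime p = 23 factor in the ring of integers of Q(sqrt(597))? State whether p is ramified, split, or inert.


K = Q(sqrt(597)). Since d mod 4 = 1, disc(K) = 597.
Check p | disc: 597 mod 23 = 22.
p does not divide disc. Compute Legendre symbol (d/p):
22^((23-1)/2) mod 23 = -1
(d/p) = -1, so p is inert: (p) stays prime with e=1, f=2, g=1.
Therefore p is inert.

inert


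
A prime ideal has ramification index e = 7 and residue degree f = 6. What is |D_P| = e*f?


|D_P| = e * f
= 7 * 6
= 42

42


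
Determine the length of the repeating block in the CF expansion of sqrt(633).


Run the CF algorithm for sqrt(633).
a_0 = floor(sqrt(633)) = 25; set m_0=0, q_0=1.
Recurrence: m' = q*a - m,  q' = (d - m'^2)/q,  a' = floor((a_0 + m')/q').
  step 1: m=25, q=8, a=6
  step 2: m=23, q=13, a=3
  step 3: m=16, q=29, a=1
  step 4: m=13, q=16, a=2
  step 5: m=19, q=17, a=2
  step 6: m=15, q=24, a=1
  step 7: m=9, q=23, a=1
  step 8: m=14, q=19, a=2
  step 9: m=24, q=3, a=16
  step 10: m=24, q=19, a=2
  step 11: m=14, q=23, a=1
  step 12: m=9, q=24, a=1
  step 13: m=15, q=17, a=2
  step 14: m=19, q=16, a=2
  step 15: m=13, q=29, a=1
  step 16: m=16, q=13, a=3
  step 17: m=23, q=8, a=6
  step 18: m=25, q=1, a=50
a_18 = 2*a_0 = 50, so the period closes here.
sqrt(633) = [25; 6, 3, 1, 2, 2, 1, 1, 2, 16, 2, 1, 1, 2, 2, 1, 3, 6, 50]
Period length = 18

18


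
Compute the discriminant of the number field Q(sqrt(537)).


For K = Q(sqrt(d)) with d squarefree: disc(K) = d if d = 1 mod 4, and disc(K) = 4d if d = 2 or 3 mod 4.
Here d = 537, and d mod 4 = 1.
d = 1 mod 4 (O_K = Z[(1+sqrt(d))/2]), so disc(K) = d = 537

537


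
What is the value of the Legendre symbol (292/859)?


p = 859 is prime, so compute (292/859) with the reciprocity algorithm (Jacobi-symbol steps: pull out 2s via (2/n), flip via reciprocity, reduce):
  pull out 2: (2/859) = -1  (since 859 mod 8 = 3)
  pull out 2: (2/859) = -1  (since 859 mod 8 = 3)
  reciprocity: (73/859) -> +(859/73)
  reduce: (56/73)
  pull out 2: (2/73) = +1  (since 73 mod 8 = 1)
  pull out 2: (2/73) = +1  (since 73 mod 8 = 1)
  pull out 2: (2/73) = +1  (since 73 mod 8 = 1)
  reciprocity: (7/73) -> +(73/7)
  reduce: (3/7)
  reciprocity: (3/7) -> -(7/3)
  reduce: (1/3)
  (1/3) = 1
Product of signs = -1
(292/859) = -1

-1


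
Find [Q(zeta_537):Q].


The degree equals Euler's totient phi(537).
537 = 3 * 179
phi(537) = 356

356


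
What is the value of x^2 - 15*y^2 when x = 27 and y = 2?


x^2 - d*y^2
= 27^2 - 15*2^2
= 729 - 60
= 669

669


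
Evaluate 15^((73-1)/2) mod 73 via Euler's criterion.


p = 73 is prime and the exponent is (p-1)/2 = 36, so by Euler's criterion 15^36 = (15/73) = +1 or -1 mod 73.
Compute by square-and-multiply:
  36 = 32 + 4 (binary 100100)
  Repeated squaring mod 73: 15^1 = 15, 15^2 = 6, 15^4 = 36, 15^8 = 55, 15^16 = 32, 15^32 = 2
  15^36 = 15^32 * 15^4 = 2 * 36 mod 73
    2 * 36 = 72 = 72 mod 73
  15^36 = 72 mod 73
Result 72 = p - 1 = -1 mod 73: 15 is a quadratic non-residue mod 73. As a residue in [0, p-1] the value is 72.
15^36 mod 73 = 72

72


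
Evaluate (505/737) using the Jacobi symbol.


Compute (505/737) via quadratic reciprocity:
  reciprocity: (505/737) -> +(737/505)
  reduce: (232/505)
  pull out 2: (2/505) = +1  (since 505 mod 8 = 1)
  pull out 2: (2/505) = +1  (since 505 mod 8 = 1)
  pull out 2: (2/505) = +1  (since 505 mod 8 = 1)
  reciprocity: (29/505) -> +(505/29)
  reduce: (12/29)
  pull out 2: (2/29) = -1  (since 29 mod 8 = 5)
  pull out 2: (2/29) = -1  (since 29 mod 8 = 5)
  reciprocity: (3/29) -> +(29/3)
  reduce: (2/3)
  pull out 2: (2/3) = -1  (since 3 mod 8 = 3)
  (1/3) = 1
Product of signs = -1

-1


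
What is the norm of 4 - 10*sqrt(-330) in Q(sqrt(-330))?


N(a + b*sqrt(d)) = a^2 - d*b^2
= (4)^2 - (-330)*(-10)^2
= 16 + 33000
= 33016

33016


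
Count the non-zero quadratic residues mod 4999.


For prime p, the number of non-zero quadratic residues is (p-1)/2.
= (4999-1)/2
= 2499

2499


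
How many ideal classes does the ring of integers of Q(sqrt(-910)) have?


K = Q(sqrt(-910)). d mod 4 = 2, so D = disc(K) = 4d = -3640
h(K) equals the number of primitive reduced positive-definite forms (a, b, c) = a*x^2 + b*x*y + c*y^2 with b^2 - 4ac = D,
where reduced means |b| <= a <= c, with b >= 0 whenever |b| = a or a = c, and primitive means gcd(a, b, c) = 1.
Reduced forces 3a^2 <= |D| = 3640, so 1 <= a <= 34; b must have the parity of D, and c = (b^2 - D)/(4a) must be an integer >= a.
Enumerate a = 1..34, b in [-a, a]:
  a=1: (1, 0, 910)  [1]
  a=2: (2, 0, 455)  [1]
  a=3..4: none
  a=5: (5, 0, 182)  [1]
  a=6: none
  a=7: (7, 0, 130)  [1]
  a=8..9: none
  a=10: (10, 0, 91)  [1]
  a=11: (11, -10, 85), (11, 10, 85)  [2]
  a=12: none
  a=13: (13, 0, 70)  [1]
  a=14: (14, 0, 65)  [1]
  a=15..16: none
  a=17: (17, -10, 55), (17, 10, 55)  [2]
  a=18..21: none
  a=22: (22, -12, 43), (22, 12, 43)  [2]
  a=23..25: none
  a=26: (26, 0, 35)  [1]
  a=27..30: none
  a=31: (31, -24, 34), (31, 24, 34)  [2]
  a=32..34: none
Total reduced forms: 1 + 1 + 1 + 1 + 1 + 2 + 1 + 1 + 2 + 2 + 1 + 2 = 16
h = 16

16


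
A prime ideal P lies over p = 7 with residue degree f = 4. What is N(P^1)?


N(P^a) = p^(a*f)
= 7^(1*4)
= 7^4
= 2401

2401


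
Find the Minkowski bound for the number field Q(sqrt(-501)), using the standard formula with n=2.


d = -501, d mod 4 = 3, so disc(K) = 4d = -2004; |disc(K)| = 2004
Imaginary quadratic field, so n = 2, s = r2 = 1, r1 = 0
M = (n!/n^n) * (4/pi)^s * sqrt(|disc(K)|) = (2!/2^2) * (4/pi)^1 * sqrt(2004)
= 0.5 * 1.273240 * 44.766059
= 28.4990

28.4990


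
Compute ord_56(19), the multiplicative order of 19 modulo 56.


We want ord_56(19), the smallest k >= 1 with 19^k = 1 mod 56.
n = 56 = 2^3 * 7, phi(56) = 24; the order divides phi(n).
Divisors of 24: 1, 2, 3, 4, 6, 8, 12, 24
Repeated squaring mod 56: 19^1 = 19, 19^2 = 25, 19^4 = 9, 19^8 = 25, 19^16 = 9
Test divisors in increasing order:
  k=1: 19^1 = 19 mod 56
  k=2: 19^2 = 25 mod 56
  k=3: 19^3 = 25 * 19 = 27 mod 56
  k=4: 19^4 = 9 mod 56
  k=6: 19^6 = 9 * 25 = 1 mod 56  <- first divisor giving 1
Order = 6

6


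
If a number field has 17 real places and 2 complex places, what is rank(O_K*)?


By Dirichlet's unit theorem:
rank = r1 + r2 - 1
= 17 + 2 - 1
= 18

18


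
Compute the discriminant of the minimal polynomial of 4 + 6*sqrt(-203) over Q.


The element 4 + 6*sqrt(-203) has minimal polynomial:
x^2 - 8*x + 7324
Discriminant = (-8)^2 - 4*(7324)
= 64 - 29296
= -29232

-29232


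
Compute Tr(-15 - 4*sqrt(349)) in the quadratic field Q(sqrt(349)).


Tr(a + b*sqrt(d)) = (a + b*sqrt(d)) + (a - b*sqrt(d)) = 2a
= 2 * (-15)
= -30

-30


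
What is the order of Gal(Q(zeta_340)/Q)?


|Gal(Q(zeta_340)/Q)| = phi(340)
= 128

128


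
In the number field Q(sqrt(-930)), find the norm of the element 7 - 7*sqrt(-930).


N(a + b*sqrt(d)) = a^2 - d*b^2
= (7)^2 - (-930)*(-7)^2
= 49 + 45570
= 45619

45619


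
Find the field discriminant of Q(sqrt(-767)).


For K = Q(sqrt(d)) with d squarefree: disc(K) = d if d = 1 mod 4, and disc(K) = 4d if d = 2 or 3 mod 4.
Here d = -767, and d mod 4 = 1.
d = 1 mod 4 (O_K = Z[(1+sqrt(d))/2]), so disc(K) = d = -767

-767


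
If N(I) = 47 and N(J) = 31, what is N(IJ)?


N(IJ) = N(I) * N(J)
= 47 * 31
= 1457

1457


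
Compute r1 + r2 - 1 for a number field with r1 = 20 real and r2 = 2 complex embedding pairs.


By Dirichlet's unit theorem:
rank = r1 + r2 - 1
= 20 + 2 - 1
= 21

21


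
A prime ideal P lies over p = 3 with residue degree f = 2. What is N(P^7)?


N(P^a) = p^(a*f)
= 3^(7*2)
= 3^14
= 4782969

4782969


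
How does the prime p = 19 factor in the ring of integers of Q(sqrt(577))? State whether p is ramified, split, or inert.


K = Q(sqrt(577)). Since d mod 4 = 1, disc(K) = 577.
Check p | disc: 577 mod 19 = 7.
p does not divide disc. Compute Legendre symbol (d/p):
7^((19-1)/2) mod 19 = 1
(d/p) = 1, so p splits: (p) = P*P' with e=1, f=1, g=2.
Therefore p is split.

split


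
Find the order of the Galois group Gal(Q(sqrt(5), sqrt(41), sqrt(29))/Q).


The 3 square roots of distinct primes are multiplicatively independent over Q,
so [K:Q] = 2^3 and Gal(K/Q) is isomorphic to (Z/2Z)^3.
|Gal| = 2^3 = 8

8


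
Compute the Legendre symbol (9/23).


p = 23 is prime, so compute (9/23) with the reciprocity algorithm (Jacobi-symbol steps: pull out 2s via (2/n), flip via reciprocity, reduce):
  reciprocity: (9/23) -> +(23/9)
  reduce: (5/9)
  reciprocity: (5/9) -> +(9/5)
  reduce: (4/5)
  pull out 2: (2/5) = -1  (since 5 mod 8 = 5)
  pull out 2: (2/5) = -1  (since 5 mod 8 = 5)
  (1/5) = 1
Product of signs = 1
(9/23) = 1

1


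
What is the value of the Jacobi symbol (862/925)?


Compute (862/925) via quadratic reciprocity:
  pull out 2: (2/925) = -1  (since 925 mod 8 = 5)
  reciprocity: (431/925) -> +(925/431)
  reduce: (63/431)
  reciprocity: (63/431) -> -(431/63)
  reduce: (53/63)
  reciprocity: (53/63) -> +(63/53)
  reduce: (10/53)
  pull out 2: (2/53) = -1  (since 53 mod 8 = 5)
  reciprocity: (5/53) -> +(53/5)
  reduce: (3/5)
  reciprocity: (3/5) -> +(5/3)
  reduce: (2/3)
  pull out 2: (2/3) = -1  (since 3 mod 8 = 3)
  (1/3) = 1
Product of signs = 1

1


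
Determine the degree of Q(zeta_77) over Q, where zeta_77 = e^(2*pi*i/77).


The degree equals Euler's totient phi(77).
77 = 7 * 11
phi(77) = 60

60


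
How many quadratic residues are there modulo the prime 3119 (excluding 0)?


For prime p, the number of non-zero quadratic residues is (p-1)/2.
= (3119-1)/2
= 1559

1559


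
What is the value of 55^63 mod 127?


p = 127 is prime and the exponent is (p-1)/2 = 63, so by Euler's criterion 55^63 = (55/127) = +1 or -1 mod 127.
Compute by square-and-multiply:
  63 = 32 + 16 + 8 + 4 + 2 + 1 (binary 111111)
  Repeated squaring mod 127: 55^1 = 55, 55^2 = 104, 55^4 = 21, 55^8 = 60, 55^16 = 44, 55^32 = 31
  55^63 = 55^32 * 55^16 * 55^8 * 55^4 * 55^2 * 55^1 = 31 * 44 * 60 * 21 * 104 * 55 mod 127
    31 * 44 = 1364 = 94 mod 127
    94 * 60 = 5640 = 52 mod 127
    52 * 21 = 1092 = 76 mod 127
    76 * 104 = 7904 = 30 mod 127
    30 * 55 = 1650 = 126 mod 127
  55^63 = 126 mod 127
Result 126 = p - 1 = -1 mod 127: 55 is a quadratic non-residue mod 127. As a residue in [0, p-1] the value is 126.
55^63 mod 127 = 126

126


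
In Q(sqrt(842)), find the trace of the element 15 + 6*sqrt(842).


Tr(a + b*sqrt(d)) = (a + b*sqrt(d)) + (a - b*sqrt(d)) = 2a
= 2 * (15)
= 30

30


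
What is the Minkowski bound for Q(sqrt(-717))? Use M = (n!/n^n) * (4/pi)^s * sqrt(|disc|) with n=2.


d = -717, d mod 4 = 3, so disc(K) = 4d = -2868; |disc(K)| = 2868
Imaginary quadratic field, so n = 2, s = r2 = 1, r1 = 0
M = (n!/n^n) * (4/pi)^s * sqrt(|disc(K)|) = (2!/2^2) * (4/pi)^1 * sqrt(2868)
= 0.5 * 1.273240 * 53.553711
= 34.0934

34.0934


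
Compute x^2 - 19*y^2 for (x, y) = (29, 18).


x^2 - d*y^2
= 29^2 - 19*18^2
= 841 - 6156
= -5315

-5315


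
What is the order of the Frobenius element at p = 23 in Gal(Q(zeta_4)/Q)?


The Frobenius at p in Gal(Q(zeta_n)/Q) = (Z/nZ)* is the class of p, so its order is ord_4(23), the smallest k >= 1 with 23^k = 1 mod 4.
n = 4 = 2^2, phi(4) = 2; the order divides phi(n).
Divisors of 2: 1, 2
Repeated squaring mod 4: 23^1 = 3, 23^2 = 1
Test divisors in increasing order:
  k=1: 23^1 = 3 mod 4
  k=2: 23^2 = 1 mod 4  <- first divisor giving 1
Order = 2

2


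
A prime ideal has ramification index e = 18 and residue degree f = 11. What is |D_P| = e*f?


|D_P| = e * f
= 18 * 11
= 198

198


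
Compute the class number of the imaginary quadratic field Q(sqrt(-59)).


K = Q(sqrt(-59)). d mod 4 = 1, so D = disc(K) = d = -59
h(K) equals the number of primitive reduced positive-definite forms (a, b, c) = a*x^2 + b*x*y + c*y^2 with b^2 - 4ac = D,
where reduced means |b| <= a <= c, with b >= 0 whenever |b| = a or a = c, and primitive means gcd(a, b, c) = 1.
Reduced forces 3a^2 <= |D| = 59, so 1 <= a <= 4; b must have the parity of D, and c = (b^2 - D)/(4a) must be an integer >= a.
Enumerate a = 1..4, b in [-a, a]:
  a=1: (1, 1, 15)  [1]
  a=2: none
  a=3: (3, -1, 5), (3, 1, 5)  [2]
  a=4: none
Total reduced forms: 1 + 2 = 3
h = 3

3


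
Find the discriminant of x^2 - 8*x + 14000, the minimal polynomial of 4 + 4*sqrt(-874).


The element 4 + 4*sqrt(-874) has minimal polynomial:
x^2 - 8*x + 14000
Discriminant = (-8)^2 - 4*(14000)
= 64 - 56000
= -55936

-55936


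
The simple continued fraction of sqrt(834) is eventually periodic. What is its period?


Run the CF algorithm for sqrt(834).
a_0 = floor(sqrt(834)) = 28; set m_0=0, q_0=1.
Recurrence: m' = q*a - m,  q' = (d - m'^2)/q,  a' = floor((a_0 + m')/q').
  step 1: m=28, q=50, a=1
  step 2: m=22, q=7, a=7
  step 3: m=27, q=15, a=3
  step 4: m=18, q=34, a=1
  step 5: m=16, q=17, a=2
  step 6: m=18, q=30, a=1
  step 7: m=12, q=23, a=1
  step 8: m=11, q=31, a=1
  step 9: m=20, q=14, a=3
  step 10: m=22, q=25, a=2
  step 11: m=28, q=2, a=28
  step 12: m=28, q=25, a=2
  step 13: m=22, q=14, a=3
  step 14: m=20, q=31, a=1
  step 15: m=11, q=23, a=1
  step 16: m=12, q=30, a=1
  step 17: m=18, q=17, a=2
  step 18: m=16, q=34, a=1
  step 19: m=18, q=15, a=3
  step 20: m=27, q=7, a=7
  step 21: m=22, q=50, a=1
  step 22: m=28, q=1, a=56
a_22 = 2*a_0 = 56, so the period closes here.
sqrt(834) = [28; 1, 7, 3, 1, 2, 1, 1, 1, 3, 2, 28, 2, 3, 1, 1, 1, 2, 1, 3, 7, 1, 56]
Period length = 22

22


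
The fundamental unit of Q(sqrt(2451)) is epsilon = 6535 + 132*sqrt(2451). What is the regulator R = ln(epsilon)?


epsilon = 6535 + 132*sqrt(2451)
= 13069.9999
R = ln(13069.9999)
= 9.4781

9.4781


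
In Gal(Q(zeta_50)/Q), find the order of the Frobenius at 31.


The Frobenius at p in Gal(Q(zeta_n)/Q) = (Z/nZ)* is the class of p, so its order is ord_50(31), the smallest k >= 1 with 31^k = 1 mod 50.
n = 50 = 2 * 5^2, phi(50) = 20; the order divides phi(n).
Divisors of 20: 1, 2, 4, 5, 10, 20
Repeated squaring mod 50: 31^1 = 31, 31^2 = 11, 31^4 = 21, 31^8 = 41, 31^16 = 31
Test divisors in increasing order:
  k=1: 31^1 = 31 mod 50
  k=2: 31^2 = 11 mod 50
  k=4: 31^4 = 21 mod 50
  k=5: 31^5 = 21 * 31 = 1 mod 50  <- first divisor giving 1
Order = 5

5


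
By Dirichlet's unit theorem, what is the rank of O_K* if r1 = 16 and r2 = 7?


By Dirichlet's unit theorem:
rank = r1 + r2 - 1
= 16 + 7 - 1
= 22

22


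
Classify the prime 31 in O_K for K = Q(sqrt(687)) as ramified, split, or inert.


K = Q(sqrt(687)). Since d mod 4 = 3, disc(K) = 2748.
Check p | disc: 2748 mod 31 = 20.
p does not divide disc. Compute Legendre symbol (d/p):
5^((31-1)/2) mod 31 = 1
(d/p) = 1, so p splits: (p) = P*P' with e=1, f=1, g=2.
Therefore p is split.

split


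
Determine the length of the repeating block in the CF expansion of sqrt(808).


Run the CF algorithm for sqrt(808).
a_0 = floor(sqrt(808)) = 28; set m_0=0, q_0=1.
Recurrence: m' = q*a - m,  q' = (d - m'^2)/q,  a' = floor((a_0 + m')/q').
  step 1: m=28, q=24, a=2
  step 2: m=20, q=17, a=2
  step 3: m=14, q=36, a=1
  step 4: m=22, q=9, a=5
  step 5: m=23, q=31, a=1
  step 6: m=8, q=24, a=1
  step 7: m=16, q=23, a=1
  step 8: m=7, q=33, a=1
  step 9: m=26, q=4, a=13
  step 10: m=26, q=33, a=1
  step 11: m=7, q=23, a=1
  step 12: m=16, q=24, a=1
  step 13: m=8, q=31, a=1
  step 14: m=23, q=9, a=5
  step 15: m=22, q=36, a=1
  step 16: m=14, q=17, a=2
  step 17: m=20, q=24, a=2
  step 18: m=28, q=1, a=56
a_18 = 2*a_0 = 56, so the period closes here.
sqrt(808) = [28; 2, 2, 1, 5, 1, 1, 1, 1, 13, 1, 1, 1, 1, 5, 1, 2, 2, 56]
Period length = 18

18


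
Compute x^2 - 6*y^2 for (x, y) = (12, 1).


x^2 - d*y^2
= 12^2 - 6*1^2
= 144 - 6
= 138

138


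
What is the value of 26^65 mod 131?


p = 131 is prime and the exponent is (p-1)/2 = 65, so by Euler's criterion 26^65 = (26/131) = +1 or -1 mod 131.
Compute by square-and-multiply:
  65 = 64 + 1 (binary 1000001)
  Repeated squaring mod 131: 26^1 = 26, 26^2 = 21, 26^4 = 48, 26^8 = 77, 26^16 = 34, 26^32 = 108, 26^64 = 5
  26^65 = 26^64 * 26^1 = 5 * 26 mod 131
    5 * 26 = 130 = 130 mod 131
  26^65 = 130 mod 131
Result 130 = p - 1 = -1 mod 131: 26 is a quadratic non-residue mod 131. As a residue in [0, p-1] the value is 130.
26^65 mod 131 = 130

130


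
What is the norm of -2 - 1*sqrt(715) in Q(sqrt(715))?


N(a + b*sqrt(d)) = a^2 - d*b^2
= (-2)^2 - (715)*(-1)^2
= 4 - 715
= -711

-711


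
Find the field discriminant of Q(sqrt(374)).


For K = Q(sqrt(d)) with d squarefree: disc(K) = d if d = 1 mod 4, and disc(K) = 4d if d = 2 or 3 mod 4.
Here d = 374, and d mod 4 = 2.
d = 2 mod 4, not 1 (O_K = Z[sqrt(d)]), so disc(K) = 4d = 4 * (374) = 1496

1496


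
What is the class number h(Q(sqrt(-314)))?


K = Q(sqrt(-314)). d mod 4 = 2, so D = disc(K) = 4d = -1256
h(K) equals the number of primitive reduced positive-definite forms (a, b, c) = a*x^2 + b*x*y + c*y^2 with b^2 - 4ac = D,
where reduced means |b| <= a <= c, with b >= 0 whenever |b| = a or a = c, and primitive means gcd(a, b, c) = 1.
Reduced forces 3a^2 <= |D| = 1256, so 1 <= a <= 20; b must have the parity of D, and c = (b^2 - D)/(4a) must be an integer >= a.
Enumerate a = 1..20, b in [-a, a]:
  a=1: (1, 0, 314)  [1]
  a=2: (2, 0, 157)  [1]
  a=3: (3, -2, 105), (3, 2, 105)  [2]
  a=4: none
  a=5: (5, -2, 63), (5, 2, 63)  [2]
  a=6: (6, -4, 53), (6, 4, 53)  [2]
  a=7: (7, -2, 45), (7, 2, 45)  [2]
  a=8: none
  a=9: (9, -2, 35), (9, 2, 35)  [2]
  a=10: (10, -8, 33), (10, 8, 33)  [2]
  a=11: (11, -8, 30), (11, 8, 30)  [2]
  a=12..13: none
  a=14: (14, -12, 25), (14, 12, 25)  [2]
  a=15: (15, -8, 22), (15, -2, 21), (15, 2, 21), (15, 8, 22)  [4]
  a=16: none
  a=17: (17, -6, 19), (17, 6, 19)  [2]
  a=18: (18, -16, 21), (18, 16, 21)  [2]
  a=19..20: none
Total reduced forms: 1 + 1 + 2 + 2 + 2 + 2 + 2 + 2 + 2 + 2 + 4 + 2 + 2 = 26
h = 26

26


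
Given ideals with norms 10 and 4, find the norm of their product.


N(IJ) = N(I) * N(J)
= 10 * 4
= 40

40


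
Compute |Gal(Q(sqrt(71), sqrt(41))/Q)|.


The 2 square roots of distinct primes are multiplicatively independent over Q,
so [K:Q] = 2^2 and Gal(K/Q) is isomorphic to (Z/2Z)^2.
|Gal| = 2^2 = 4

4


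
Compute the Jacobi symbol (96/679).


Compute (96/679) via quadratic reciprocity:
  pull out 2: (2/679) = +1  (since 679 mod 8 = 7)
  pull out 2: (2/679) = +1  (since 679 mod 8 = 7)
  pull out 2: (2/679) = +1  (since 679 mod 8 = 7)
  pull out 2: (2/679) = +1  (since 679 mod 8 = 7)
  pull out 2: (2/679) = +1  (since 679 mod 8 = 7)
  reciprocity: (3/679) -> -(679/3)
  reduce: (1/3)
  (1/3) = 1
Product of signs = -1

-1


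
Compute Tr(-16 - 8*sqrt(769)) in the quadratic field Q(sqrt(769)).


Tr(a + b*sqrt(d)) = (a + b*sqrt(d)) + (a - b*sqrt(d)) = 2a
= 2 * (-16)
= -32

-32


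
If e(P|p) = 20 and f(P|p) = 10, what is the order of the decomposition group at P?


|D_P| = e * f
= 20 * 10
= 200

200


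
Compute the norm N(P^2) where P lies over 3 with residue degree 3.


N(P^a) = p^(a*f)
= 3^(2*3)
= 3^6
= 729

729


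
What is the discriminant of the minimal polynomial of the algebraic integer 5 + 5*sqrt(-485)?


The element 5 + 5*sqrt(-485) has minimal polynomial:
x^2 - 10*x + 12150
Discriminant = (-10)^2 - 4*(12150)
= 100 - 48600
= -48500

-48500


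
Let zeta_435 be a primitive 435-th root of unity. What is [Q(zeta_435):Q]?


The degree equals Euler's totient phi(435).
435 = 3 * 5 * 29
phi(435) = 224

224


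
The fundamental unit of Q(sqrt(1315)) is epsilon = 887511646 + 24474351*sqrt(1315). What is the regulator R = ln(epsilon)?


epsilon = 887511646 + 24474351*sqrt(1315)
= 1.7750e+09
R = ln(1.7750e+09)
= 21.2971

21.2971


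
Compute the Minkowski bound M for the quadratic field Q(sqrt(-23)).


d = -23, d mod 4 = 1, so disc(K) = d = -23; |disc(K)| = 23
Imaginary quadratic field, so n = 2, s = r2 = 1, r1 = 0
M = (n!/n^n) * (4/pi)^s * sqrt(|disc(K)|) = (2!/2^2) * (4/pi)^1 * sqrt(23)
= 0.5 * 1.273240 * 4.795832
= 3.0531

3.0531


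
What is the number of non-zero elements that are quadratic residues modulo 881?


For prime p, the number of non-zero quadratic residues is (p-1)/2.
= (881-1)/2
= 440

440


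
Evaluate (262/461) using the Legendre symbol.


p = 461 is prime, so compute (262/461) with the reciprocity algorithm (Jacobi-symbol steps: pull out 2s via (2/n), flip via reciprocity, reduce):
  pull out 2: (2/461) = -1  (since 461 mod 8 = 5)
  reciprocity: (131/461) -> +(461/131)
  reduce: (68/131)
  pull out 2: (2/131) = -1  (since 131 mod 8 = 3)
  pull out 2: (2/131) = -1  (since 131 mod 8 = 3)
  reciprocity: (17/131) -> +(131/17)
  reduce: (12/17)
  pull out 2: (2/17) = +1  (since 17 mod 8 = 1)
  pull out 2: (2/17) = +1  (since 17 mod 8 = 1)
  reciprocity: (3/17) -> +(17/3)
  reduce: (2/3)
  pull out 2: (2/3) = -1  (since 3 mod 8 = 3)
  (1/3) = 1
Product of signs = 1
(262/461) = 1

1


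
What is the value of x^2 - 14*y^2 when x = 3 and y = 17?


x^2 - d*y^2
= 3^2 - 14*17^2
= 9 - 4046
= -4037

-4037


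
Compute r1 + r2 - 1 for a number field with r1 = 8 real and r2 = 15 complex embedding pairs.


By Dirichlet's unit theorem:
rank = r1 + r2 - 1
= 8 + 15 - 1
= 22

22


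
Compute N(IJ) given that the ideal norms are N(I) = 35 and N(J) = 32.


N(IJ) = N(I) * N(J)
= 35 * 32
= 1120

1120


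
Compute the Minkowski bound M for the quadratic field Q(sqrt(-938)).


d = -938, d mod 4 = 2, so disc(K) = 4d = -3752; |disc(K)| = 3752
Imaginary quadratic field, so n = 2, s = r2 = 1, r1 = 0
M = (n!/n^n) * (4/pi)^s * sqrt(|disc(K)|) = (2!/2^2) * (4/pi)^1 * sqrt(3752)
= 0.5 * 1.273240 * 61.253571
= 38.9952

38.9952


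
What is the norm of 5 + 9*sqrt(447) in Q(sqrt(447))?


N(a + b*sqrt(d)) = a^2 - d*b^2
= (5)^2 - (447)*(9)^2
= 25 - 36207
= -36182

-36182


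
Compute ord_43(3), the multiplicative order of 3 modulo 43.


We want ord_43(3), the smallest k >= 1 with 3^k = 1 mod 43.
n = 43 = 43, phi(43) = 42; the order divides phi(n).
Divisors of 42: 1, 2, 3, 6, 7, 14, 21, 42
Repeated squaring mod 43: 3^1 = 3, 3^2 = 9, 3^4 = 38, 3^8 = 25, 3^16 = 23, 3^32 = 13
Test divisors in increasing order:
  k=1: 3^1 = 3 mod 43
  k=2: 3^2 = 9 mod 43
  k=3: 3^3 = 9 * 3 = 27 mod 43
  k=6: 3^6 = 38 * 9 = 41 mod 43
  k=7: 3^7 = 38 * 9 * 3 = 37 mod 43
  k=14: 3^14 = 25 * 38 * 9 = 36 mod 43
  k=21: 3^21 = 23 * 38 * 3 = 42 mod 43
  k=42: 3^42 = 13 * 25 * 9 = 1 mod 43  <- first divisor giving 1
Order = 42

42


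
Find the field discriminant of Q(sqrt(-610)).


For K = Q(sqrt(d)) with d squarefree: disc(K) = d if d = 1 mod 4, and disc(K) = 4d if d = 2 or 3 mod 4.
Here d = -610, and d mod 4 = 2.
d = 2 mod 4, not 1 (O_K = Z[sqrt(d)]), so disc(K) = 4d = 4 * (-610) = -2440

-2440


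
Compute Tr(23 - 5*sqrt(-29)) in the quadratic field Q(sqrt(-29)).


Tr(a + b*sqrt(d)) = (a + b*sqrt(d)) + (a - b*sqrt(d)) = 2a
= 2 * (23)
= 46

46


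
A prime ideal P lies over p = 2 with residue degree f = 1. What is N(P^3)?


N(P^a) = p^(a*f)
= 2^(3*1)
= 2^3
= 8

8


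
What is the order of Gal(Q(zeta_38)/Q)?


|Gal(Q(zeta_38)/Q)| = phi(38)
= 18

18


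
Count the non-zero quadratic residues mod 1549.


For prime p, the number of non-zero quadratic residues is (p-1)/2.
= (1549-1)/2
= 774

774


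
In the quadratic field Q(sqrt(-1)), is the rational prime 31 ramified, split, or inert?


K = Q(sqrt(-1)). Since d mod 4 = 3, disc(K) = -4.
Check p | disc: -4 mod 31 = 27.
p does not divide disc. Compute Legendre symbol (d/p):
30^((31-1)/2) mod 31 = -1
(d/p) = -1, so p is inert: (p) stays prime with e=1, f=2, g=1.
Therefore p is inert.

inert


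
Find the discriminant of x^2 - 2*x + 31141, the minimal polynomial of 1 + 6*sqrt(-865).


The element 1 + 6*sqrt(-865) has minimal polynomial:
x^2 - 2*x + 31141
Discriminant = (-2)^2 - 4*(31141)
= 4 - 124564
= -124560

-124560


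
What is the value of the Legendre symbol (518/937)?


p = 937 is prime, so compute (518/937) with the reciprocity algorithm (Jacobi-symbol steps: pull out 2s via (2/n), flip via reciprocity, reduce):
  pull out 2: (2/937) = +1  (since 937 mod 8 = 1)
  reciprocity: (259/937) -> +(937/259)
  reduce: (160/259)
  pull out 2: (2/259) = -1  (since 259 mod 8 = 3)
  pull out 2: (2/259) = -1  (since 259 mod 8 = 3)
  pull out 2: (2/259) = -1  (since 259 mod 8 = 3)
  pull out 2: (2/259) = -1  (since 259 mod 8 = 3)
  pull out 2: (2/259) = -1  (since 259 mod 8 = 3)
  reciprocity: (5/259) -> +(259/5)
  reduce: (4/5)
  pull out 2: (2/5) = -1  (since 5 mod 8 = 5)
  pull out 2: (2/5) = -1  (since 5 mod 8 = 5)
  (1/5) = 1
Product of signs = -1
(518/937) = -1

-1
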